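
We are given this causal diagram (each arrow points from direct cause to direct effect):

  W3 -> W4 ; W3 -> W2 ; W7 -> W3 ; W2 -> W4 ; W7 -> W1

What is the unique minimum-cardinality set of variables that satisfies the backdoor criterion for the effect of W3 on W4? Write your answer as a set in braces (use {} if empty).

{}

Variables eligible for adjustment (non-descendants of W3, excluding W3 and W4): {W1, W7}.
Backdoor paths from W3 to W4:
  (none)
With no backdoor paths the empty set already satisfies the criterion, and it is trivially minimal.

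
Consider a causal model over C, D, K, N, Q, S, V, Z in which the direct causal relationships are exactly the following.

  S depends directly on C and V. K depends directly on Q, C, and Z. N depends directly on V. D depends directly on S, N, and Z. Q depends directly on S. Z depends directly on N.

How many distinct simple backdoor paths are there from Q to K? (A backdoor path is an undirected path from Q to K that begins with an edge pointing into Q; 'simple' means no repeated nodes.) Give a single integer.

5

A backdoor path from Q to K is any simple undirected path whose first edge points into Q (i.e. leaves Q via a parent).
Parents of Q: {S}.
Enumerating:
  P1: Q <- S <- C -> K
  P2: Q <- S <- V -> N -> Z -> K
  P3: Q <- S <- V -> N -> D <- Z -> K
  P4: Q <- S -> D <- N -> Z -> K
  P5: Q <- S -> D <- Z -> K
That exhausts the simple backdoor paths. Count: 5.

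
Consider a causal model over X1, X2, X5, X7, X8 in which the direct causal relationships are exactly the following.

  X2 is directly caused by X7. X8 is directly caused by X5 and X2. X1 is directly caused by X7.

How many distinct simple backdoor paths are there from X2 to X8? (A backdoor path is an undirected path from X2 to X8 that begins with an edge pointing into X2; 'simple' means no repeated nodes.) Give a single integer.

0

A backdoor path from X2 to X8 is any simple undirected path whose first edge points into X2 (i.e. leaves X2 via a parent).
Parents of X2: {X7}.
No simple path from any parent of X2 reaches X8 without revisiting X2, so there are no backdoor paths.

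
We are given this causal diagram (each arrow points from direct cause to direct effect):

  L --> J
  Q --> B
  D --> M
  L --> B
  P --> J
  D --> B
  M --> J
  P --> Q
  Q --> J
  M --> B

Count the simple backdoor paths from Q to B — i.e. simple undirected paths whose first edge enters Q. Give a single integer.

3

A backdoor path from Q to B is any simple undirected path whose first edge points into Q (i.e. leaves Q via a parent).
Parents of Q: {P}.
Enumerating:
  P1: Q <- P -> J <- L -> B
  P2: Q <- P -> J <- M <- D -> B
  P3: Q <- P -> J <- M -> B
That exhausts the simple backdoor paths. Count: 3.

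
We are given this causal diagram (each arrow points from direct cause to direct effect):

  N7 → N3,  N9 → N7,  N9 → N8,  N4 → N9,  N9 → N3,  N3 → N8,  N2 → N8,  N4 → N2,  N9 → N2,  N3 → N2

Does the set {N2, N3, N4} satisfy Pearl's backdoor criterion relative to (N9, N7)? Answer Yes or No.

Backdoor paths from N9 to N7 (paths whose first edge points into N9):
  P1: N9 <- N4 -> N2 <- N3 <- N7
  P2: N9 <- N4 -> N2 -> N8 <- N3 <- N7
Condition 1 (no descendant of N9 in the set): FAILS — N2 and N3 are descendants of N9.
Condition 2 (every backdoor path blocked by {N2, N3, N4}):
  P1: blocked at fork node N4 ∈ conditioning set.
  P2: blocked at fork node N4 ∈ conditioning set.
{N2, N3, N4} does not satisfy the backdoor criterion.

No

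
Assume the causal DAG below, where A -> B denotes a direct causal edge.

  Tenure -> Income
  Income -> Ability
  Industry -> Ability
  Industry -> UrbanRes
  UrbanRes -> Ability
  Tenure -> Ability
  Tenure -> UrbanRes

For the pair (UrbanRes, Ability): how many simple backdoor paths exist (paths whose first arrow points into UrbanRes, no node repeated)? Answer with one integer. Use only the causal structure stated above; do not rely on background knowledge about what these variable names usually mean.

A backdoor path from UrbanRes to Ability is any simple undirected path whose first edge points into UrbanRes (i.e. leaves UrbanRes via a parent).
Parents of UrbanRes: {Industry, Tenure}.
Enumerating:
  P1: UrbanRes <- Industry -> Ability
  P2: UrbanRes <- Tenure -> Income -> Ability
  P3: UrbanRes <- Tenure -> Ability
That exhausts the simple backdoor paths. Count: 3.

3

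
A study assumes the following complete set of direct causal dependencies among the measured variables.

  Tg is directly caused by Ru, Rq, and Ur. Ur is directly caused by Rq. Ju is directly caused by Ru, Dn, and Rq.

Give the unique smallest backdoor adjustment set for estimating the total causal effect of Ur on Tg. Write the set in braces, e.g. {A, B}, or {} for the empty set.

{Rq}

Variables eligible for adjustment (non-descendants of Ur, excluding Ur and Tg): {Dn, Ju, Rq, Ru}.
Backdoor paths from Ur to Tg:
  P1: Ur <- Rq -> Ju <- Ru -> Tg
  P2: Ur <- Rq -> Tg
The empty set is not sufficient: P2 (Ur <- Rq -> Tg) has no collider blocking it and no conditioned non-collider, so it is open.
Try {Rq}:
  P1: blocked at fork node Rq ∈ conditioning set.
  P2: blocked at fork node Rq ∈ conditioning set.
{Rq} contains no descendant of Ur and blocks every backdoor path.
No other singleton works — e.g. {Ru} leaves P2 open — so {Rq} is the unique smallest valid adjustment set.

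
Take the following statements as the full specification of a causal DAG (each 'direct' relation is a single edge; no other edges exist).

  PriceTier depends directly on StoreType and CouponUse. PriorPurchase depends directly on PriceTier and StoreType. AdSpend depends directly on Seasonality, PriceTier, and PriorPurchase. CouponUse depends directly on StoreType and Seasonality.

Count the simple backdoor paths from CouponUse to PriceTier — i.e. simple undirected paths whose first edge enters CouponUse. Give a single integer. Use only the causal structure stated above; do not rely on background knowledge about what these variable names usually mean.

A backdoor path from CouponUse to PriceTier is any simple undirected path whose first edge points into CouponUse (i.e. leaves CouponUse via a parent).
Parents of CouponUse: {Seasonality, StoreType}.
Enumerating:
  P1: CouponUse <- Seasonality -> AdSpend <- PriceTier
  P2: CouponUse <- Seasonality -> AdSpend <- PriorPurchase <- StoreType -> PriceTier
  P3: CouponUse <- Seasonality -> AdSpend <- PriorPurchase <- PriceTier
  P4: CouponUse <- StoreType -> PriceTier
  P5: CouponUse <- StoreType -> PriorPurchase <- PriceTier
  P6: CouponUse <- StoreType -> PriorPurchase -> AdSpend <- PriceTier
That exhausts the simple backdoor paths. Count: 6.

6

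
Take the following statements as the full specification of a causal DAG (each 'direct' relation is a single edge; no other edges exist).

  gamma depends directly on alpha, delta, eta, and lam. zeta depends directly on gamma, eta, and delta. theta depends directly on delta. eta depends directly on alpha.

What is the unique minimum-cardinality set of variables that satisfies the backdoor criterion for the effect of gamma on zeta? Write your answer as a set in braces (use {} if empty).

{delta, eta}

Variables eligible for adjustment (non-descendants of gamma, excluding gamma and zeta): {alpha, delta, eta, lam, theta}.
Backdoor paths from gamma to zeta:
  P1: gamma <- alpha -> eta -> zeta
  P2: gamma <- eta -> zeta
  P3: gamma <- delta -> zeta
The empty set is not sufficient: P1 (gamma <- alpha -> eta -> zeta) has no collider blocking it and no conditioned non-collider, so it is open.
Try {delta, eta}:
  P1: blocked at chain node eta ∈ conditioning set.
  P2: blocked at fork node eta ∈ conditioning set.
  P3: blocked at fork node delta ∈ conditioning set.
{delta, eta} contains no descendant of gamma and blocks every backdoor path.
Every element of {delta, eta} is needed (dropping delta leaves P3 open; dropping eta leaves P1 open), so no proper subset is valid.
Among all size-2 subsets of the eligible variables, only {delta, eta} blocks every backdoor path, so it is the unique smallest valid adjustment set.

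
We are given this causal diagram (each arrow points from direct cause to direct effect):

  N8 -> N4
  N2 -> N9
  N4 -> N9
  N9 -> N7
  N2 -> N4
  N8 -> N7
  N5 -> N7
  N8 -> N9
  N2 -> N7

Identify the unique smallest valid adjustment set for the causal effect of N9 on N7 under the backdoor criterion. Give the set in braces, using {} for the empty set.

Variables eligible for adjustment (non-descendants of N9, excluding N9 and N7): {N2, N4, N5, N8}.
Backdoor paths from N9 to N7:
  P1: N9 <- N8 -> N4 <- N2 -> N7
  P2: N9 <- N8 -> N7
  P3: N9 <- N2 -> N4 <- N8 -> N7
  P4: N9 <- N2 -> N7
  P5: N9 <- N4 <- N8 -> N7
  P6: N9 <- N4 <- N2 -> N7
The empty set is not sufficient: P2 (N9 <- N8 -> N7) has no collider blocking it and no conditioned non-collider, so it is open.
Try {N2, N8}:
  P1: blocked at fork node N8 ∈ conditioning set.
  P2: blocked at fork node N8 ∈ conditioning set.
  P3: blocked at fork node N2 ∈ conditioning set.
  P4: blocked at fork node N2 ∈ conditioning set.
  P5: blocked at fork node N8 ∈ conditioning set.
  P6: blocked at fork node N2 ∈ conditioning set.
{N2, N8} contains no descendant of N9 and blocks every backdoor path.
Every element of {N2, N8} is needed (dropping N2 leaves P4 open; dropping N8 leaves P2 open), so no proper subset is valid.
Among all size-2 subsets of the eligible variables, only {N2, N8} blocks every backdoor path, so it is the unique smallest valid adjustment set.

{N2, N8}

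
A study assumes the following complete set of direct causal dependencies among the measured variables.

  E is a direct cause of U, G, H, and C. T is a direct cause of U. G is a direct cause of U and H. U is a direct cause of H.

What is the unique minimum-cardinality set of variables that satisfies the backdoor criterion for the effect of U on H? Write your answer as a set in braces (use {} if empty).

{E, G}

Variables eligible for adjustment (non-descendants of U, excluding U and H): {C, E, G, T}.
Backdoor paths from U to H:
  P1: U <- E -> G -> H
  P2: U <- E -> H
  P3: U <- G <- E -> H
  P4: U <- G -> H
The empty set is not sufficient: P1 (U <- E -> G -> H) has no collider blocking it and no conditioned non-collider, so it is open.
Try {E, G}:
  P1: blocked at fork node E ∈ conditioning set.
  P2: blocked at fork node E ∈ conditioning set.
  P3: blocked at chain node G ∈ conditioning set.
  P4: blocked at fork node G ∈ conditioning set.
{E, G} contains no descendant of U and blocks every backdoor path.
Every element of {E, G} is needed (dropping E leaves P2 open; dropping G leaves P4 open), so no proper subset is valid.
Among all size-2 subsets of the eligible variables, only {E, G} blocks every backdoor path, so it is the unique smallest valid adjustment set.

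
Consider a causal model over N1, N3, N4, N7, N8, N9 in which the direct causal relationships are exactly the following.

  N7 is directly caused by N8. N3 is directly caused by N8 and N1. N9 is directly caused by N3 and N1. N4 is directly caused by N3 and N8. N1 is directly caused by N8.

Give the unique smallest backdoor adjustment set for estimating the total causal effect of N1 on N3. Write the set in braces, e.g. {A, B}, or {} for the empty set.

{N8}

Variables eligible for adjustment (non-descendants of N1, excluding N1 and N3): {N7, N8}.
Backdoor paths from N1 to N3:
  P1: N1 <- N8 -> N3
  P2: N1 <- N8 -> N4 <- N3
The empty set is not sufficient: P1 (N1 <- N8 -> N3) has no collider blocking it and no conditioned non-collider, so it is open.
Try {N8}:
  P1: blocked at fork node N8 ∈ conditioning set.
  P2: blocked at fork node N8 ∈ conditioning set.
{N8} contains no descendant of N1 and blocks every backdoor path.
No other singleton works — e.g. {N7} leaves P1 open — so {N8} is the unique smallest valid adjustment set.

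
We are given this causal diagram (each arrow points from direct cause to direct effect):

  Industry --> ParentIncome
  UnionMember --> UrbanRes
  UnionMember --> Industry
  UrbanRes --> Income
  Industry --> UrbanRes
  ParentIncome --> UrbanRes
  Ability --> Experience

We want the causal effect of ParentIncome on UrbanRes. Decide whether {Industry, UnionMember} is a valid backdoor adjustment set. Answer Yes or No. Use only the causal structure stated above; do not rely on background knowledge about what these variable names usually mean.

Backdoor paths from ParentIncome to UrbanRes (paths whose first edge points into ParentIncome):
  P1: ParentIncome <- Industry <- UnionMember -> UrbanRes
  P2: ParentIncome <- Industry -> UrbanRes
Condition 1 (no descendant of ParentIncome in the set): holds — descendants of ParentIncome are {Income, UrbanRes}; none are in {Industry, UnionMember}.
Condition 2 (every backdoor path blocked by {Industry, UnionMember}):
  P1: blocked at chain node Industry ∈ conditioning set.
  P2: blocked at fork node Industry ∈ conditioning set.
{Industry, UnionMember} satisfies the backdoor criterion.

Yes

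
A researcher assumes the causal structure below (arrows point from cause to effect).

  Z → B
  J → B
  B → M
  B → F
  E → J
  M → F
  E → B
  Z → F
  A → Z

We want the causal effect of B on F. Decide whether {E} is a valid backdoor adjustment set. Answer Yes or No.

No

Backdoor paths from B to F (paths whose first edge points into B):
  P1: B <- Z -> F
Condition 1 (no descendant of B in the set): holds — descendants of B are {F, M}; none are in {E}.
Condition 2 (every backdoor path blocked by {E}):
  P1: open — no interior node is in the conditioning set.
{E} does not satisfy the backdoor criterion.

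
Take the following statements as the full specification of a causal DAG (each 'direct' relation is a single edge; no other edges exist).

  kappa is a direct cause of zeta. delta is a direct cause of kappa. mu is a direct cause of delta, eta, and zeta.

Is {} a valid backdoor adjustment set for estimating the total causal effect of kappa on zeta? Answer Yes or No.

Backdoor paths from kappa to zeta (paths whose first edge points into kappa):
  P1: kappa <- delta <- mu -> zeta
Condition 1 (no descendant of kappa in the set): holds — descendants of kappa are {zeta}; none are in {}.
Condition 2 (every backdoor path blocked by {}):
  P1: open — no interior node is in the conditioning set.
{} does not satisfy the backdoor criterion.

No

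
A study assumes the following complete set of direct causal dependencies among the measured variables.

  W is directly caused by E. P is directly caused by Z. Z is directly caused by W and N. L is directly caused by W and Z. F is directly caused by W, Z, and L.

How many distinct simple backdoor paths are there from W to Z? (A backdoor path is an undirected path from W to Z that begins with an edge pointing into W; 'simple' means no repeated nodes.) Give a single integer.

0

A backdoor path from W to Z is any simple undirected path whose first edge points into W (i.e. leaves W via a parent).
Parents of W: {E}.
No simple path from any parent of W reaches Z without revisiting W, so there are no backdoor paths.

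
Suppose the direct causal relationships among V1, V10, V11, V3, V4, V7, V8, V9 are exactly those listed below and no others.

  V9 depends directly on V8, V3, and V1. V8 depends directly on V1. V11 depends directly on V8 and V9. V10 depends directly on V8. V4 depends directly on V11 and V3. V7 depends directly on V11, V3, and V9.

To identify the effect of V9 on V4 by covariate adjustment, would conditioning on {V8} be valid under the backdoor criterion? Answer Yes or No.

Backdoor paths from V9 to V4 (paths whose first edge points into V9):
  P1: V9 <- V1 -> V8 -> V11 -> V4
  P2: V9 <- V1 -> V8 -> V11 -> V7 <- V3 -> V4
  P3: V9 <- V3 -> V4
  P4: V9 <- V3 -> V7 <- V11 -> V4
  P5: V9 <- V8 -> V11 -> V4
  P6: V9 <- V8 -> V11 -> V7 <- V3 -> V4
Condition 1 (no descendant of V9 in the set): holds — descendants of V9 are {V11, V4, V7}; none are in {V8}.
Condition 2 (every backdoor path blocked by {V8}):
  P1: blocked at chain node V8 ∈ conditioning set.
  P2: blocked at chain node V8 ∈ conditioning set.
  P3: open — no interior node is in the conditioning set.
  P4: blocked at collider V7 (neither it nor any descendant is in the conditioning set).
  P5: blocked at fork node V8 ∈ conditioning set.
  P6: blocked at fork node V8 ∈ conditioning set.
{V8} does not satisfy the backdoor criterion.

No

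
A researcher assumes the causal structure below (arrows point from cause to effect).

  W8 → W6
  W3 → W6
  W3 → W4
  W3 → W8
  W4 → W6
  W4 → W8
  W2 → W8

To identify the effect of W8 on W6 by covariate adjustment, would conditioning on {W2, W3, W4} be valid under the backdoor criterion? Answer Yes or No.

Backdoor paths from W8 to W6 (paths whose first edge points into W8):
  P1: W8 <- W3 -> W4 -> W6
  P2: W8 <- W3 -> W6
  P3: W8 <- W4 <- W3 -> W6
  P4: W8 <- W4 -> W6
Condition 1 (no descendant of W8 in the set): holds — descendants of W8 are {W6}; none are in {W2, W3, W4}.
Condition 2 (every backdoor path blocked by {W2, W3, W4}):
  P1: blocked at fork node W3 ∈ conditioning set.
  P2: blocked at fork node W3 ∈ conditioning set.
  P3: blocked at chain node W4 ∈ conditioning set.
  P4: blocked at fork node W4 ∈ conditioning set.
{W2, W3, W4} satisfies the backdoor criterion.

Yes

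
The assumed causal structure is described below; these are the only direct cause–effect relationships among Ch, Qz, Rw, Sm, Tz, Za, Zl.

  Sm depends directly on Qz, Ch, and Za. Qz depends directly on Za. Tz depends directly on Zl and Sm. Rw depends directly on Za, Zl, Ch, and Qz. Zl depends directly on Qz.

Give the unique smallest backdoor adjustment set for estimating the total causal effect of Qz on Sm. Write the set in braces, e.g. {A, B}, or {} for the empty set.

Variables eligible for adjustment (non-descendants of Qz, excluding Qz and Sm): {Ch, Za}.
Backdoor paths from Qz to Sm:
  P1: Qz <- Za -> Rw <- Ch -> Sm
  P2: Qz <- Za -> Rw <- Zl -> Tz <- Sm
  P3: Qz <- Za -> Sm
The empty set is not sufficient: P3 (Qz <- Za -> Sm) has no collider blocking it and no conditioned non-collider, so it is open.
Try {Za}:
  P1: blocked at fork node Za ∈ conditioning set.
  P2: blocked at fork node Za ∈ conditioning set.
  P3: blocked at fork node Za ∈ conditioning set.
{Za} contains no descendant of Qz and blocks every backdoor path.
No other singleton works — e.g. {Ch} leaves P3 open — so {Za} is the unique smallest valid adjustment set.

{Za}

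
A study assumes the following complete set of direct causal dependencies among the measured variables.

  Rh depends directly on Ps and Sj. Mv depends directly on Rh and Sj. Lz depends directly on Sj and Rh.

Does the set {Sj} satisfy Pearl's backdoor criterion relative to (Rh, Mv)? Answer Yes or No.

Backdoor paths from Rh to Mv (paths whose first edge points into Rh):
  P1: Rh <- Sj -> Mv
Condition 1 (no descendant of Rh in the set): holds — descendants of Rh are {Lz, Mv}; none are in {Sj}.
Condition 2 (every backdoor path blocked by {Sj}):
  P1: blocked at fork node Sj ∈ conditioning set.
{Sj} satisfies the backdoor criterion.

Yes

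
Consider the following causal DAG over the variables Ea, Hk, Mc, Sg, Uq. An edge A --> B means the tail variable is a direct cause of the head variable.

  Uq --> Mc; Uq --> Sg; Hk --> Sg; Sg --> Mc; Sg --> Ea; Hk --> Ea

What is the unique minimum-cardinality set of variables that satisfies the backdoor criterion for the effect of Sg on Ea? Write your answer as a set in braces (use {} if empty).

{Hk}

Variables eligible for adjustment (non-descendants of Sg, excluding Sg and Ea): {Hk, Uq}.
Backdoor paths from Sg to Ea:
  P1: Sg <- Hk -> Ea
The empty set is not sufficient: P1 (Sg <- Hk -> Ea) has no collider blocking it and no conditioned non-collider, so it is open.
Try {Hk}:
  P1: blocked at fork node Hk ∈ conditioning set.
{Hk} contains no descendant of Sg and blocks every backdoor path.
No other singleton works — e.g. {Uq} leaves P1 open — so {Hk} is the unique smallest valid adjustment set.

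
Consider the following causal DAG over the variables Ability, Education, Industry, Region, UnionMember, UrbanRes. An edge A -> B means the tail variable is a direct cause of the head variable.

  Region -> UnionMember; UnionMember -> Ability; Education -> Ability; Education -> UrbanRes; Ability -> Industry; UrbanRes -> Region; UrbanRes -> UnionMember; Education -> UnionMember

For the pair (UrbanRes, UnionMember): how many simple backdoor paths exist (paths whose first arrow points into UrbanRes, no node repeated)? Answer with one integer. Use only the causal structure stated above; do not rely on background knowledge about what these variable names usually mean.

2

A backdoor path from UrbanRes to UnionMember is any simple undirected path whose first edge points into UrbanRes (i.e. leaves UrbanRes via a parent).
Parents of UrbanRes: {Education}.
Enumerating:
  P1: UrbanRes <- Education -> UnionMember
  P2: UrbanRes <- Education -> Ability <- UnionMember
That exhausts the simple backdoor paths. Count: 2.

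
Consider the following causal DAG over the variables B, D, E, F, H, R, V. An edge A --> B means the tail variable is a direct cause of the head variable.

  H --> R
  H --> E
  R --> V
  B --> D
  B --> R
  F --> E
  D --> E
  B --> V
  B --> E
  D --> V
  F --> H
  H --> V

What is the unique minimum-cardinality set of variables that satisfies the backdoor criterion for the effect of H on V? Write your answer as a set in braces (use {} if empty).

{}

Variables eligible for adjustment (non-descendants of H, excluding H and V): {B, D, F}.
Backdoor paths from H to V:
  P1: H <- F -> E <- B -> D -> V
  P2: H <- F -> E <- B -> R -> V
  P3: H <- F -> E <- B -> V
  P4: H <- F -> E <- D <- B -> R -> V
  P5: H <- F -> E <- D <- B -> V
  P6: H <- F -> E <- D -> V
Each backdoor path contains an unconditioned collider, so every path is already blocked with the empty conditioning set:
  P1: blocked at collider E (neither it nor any descendant is in the conditioning set).
  P2: blocked at collider E (neither it nor any descendant is in the conditioning set).
  P3: blocked at collider E (neither it nor any descendant is in the conditioning set).
  P4: blocked at collider E (neither it nor any descendant is in the conditioning set).
  P5: blocked at collider E (neither it nor any descendant is in the conditioning set).
  P6: blocked at collider E (neither it nor any descendant is in the conditioning set).
The empty set is therefore the unique smallest valid set.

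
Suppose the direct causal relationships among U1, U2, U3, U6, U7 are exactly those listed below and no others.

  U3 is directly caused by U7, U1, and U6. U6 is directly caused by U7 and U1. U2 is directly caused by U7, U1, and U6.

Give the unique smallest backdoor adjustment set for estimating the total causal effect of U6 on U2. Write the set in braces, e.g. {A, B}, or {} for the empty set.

Variables eligible for adjustment (non-descendants of U6, excluding U6 and U2): {U1, U7}.
Backdoor paths from U6 to U2:
  P1: U6 <- U1 -> U2
  P2: U6 <- U1 -> U3 <- U7 -> U2
  P3: U6 <- U7 -> U2
  P4: U6 <- U7 -> U3 <- U1 -> U2
The empty set is not sufficient: P1 (U6 <- U1 -> U2) has no collider blocking it and no conditioned non-collider, so it is open.
Try {U1, U7}:
  P1: blocked at fork node U1 ∈ conditioning set.
  P2: blocked at fork node U1 ∈ conditioning set.
  P3: blocked at fork node U7 ∈ conditioning set.
  P4: blocked at fork node U7 ∈ conditioning set.
{U1, U7} contains no descendant of U6 and blocks every backdoor path.
Every element of {U1, U7} is needed (dropping U1 leaves P1 open; dropping U7 leaves P3 open), so no proper subset is valid.
Among all size-2 subsets of the eligible variables, only {U1, U7} blocks every backdoor path, so it is the unique smallest valid adjustment set.

{U1, U7}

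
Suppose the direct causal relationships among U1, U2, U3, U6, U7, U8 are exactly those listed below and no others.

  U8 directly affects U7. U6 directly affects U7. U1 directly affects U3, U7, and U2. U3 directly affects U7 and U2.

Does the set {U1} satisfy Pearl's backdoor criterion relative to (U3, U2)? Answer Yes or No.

Yes

Backdoor paths from U3 to U2 (paths whose first edge points into U3):
  P1: U3 <- U1 -> U2
Condition 1 (no descendant of U3 in the set): holds — descendants of U3 are {U2, U7}; none are in {U1}.
Condition 2 (every backdoor path blocked by {U1}):
  P1: blocked at fork node U1 ∈ conditioning set.
{U1} satisfies the backdoor criterion.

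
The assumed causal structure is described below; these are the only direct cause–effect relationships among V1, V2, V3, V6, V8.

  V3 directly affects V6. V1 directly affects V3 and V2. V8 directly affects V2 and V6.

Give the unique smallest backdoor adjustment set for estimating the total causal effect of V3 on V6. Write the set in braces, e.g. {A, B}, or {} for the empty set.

Variables eligible for adjustment (non-descendants of V3, excluding V3 and V6): {V1, V2, V8}.
Backdoor paths from V3 to V6:
  P1: V3 <- V1 -> V2 <- V8 -> V6
Each backdoor path contains an unconditioned collider, so every path is already blocked with the empty conditioning set:
  P1: blocked at collider V2 (neither it nor any descendant is in the conditioning set).
The empty set is therefore the unique smallest valid set.

{}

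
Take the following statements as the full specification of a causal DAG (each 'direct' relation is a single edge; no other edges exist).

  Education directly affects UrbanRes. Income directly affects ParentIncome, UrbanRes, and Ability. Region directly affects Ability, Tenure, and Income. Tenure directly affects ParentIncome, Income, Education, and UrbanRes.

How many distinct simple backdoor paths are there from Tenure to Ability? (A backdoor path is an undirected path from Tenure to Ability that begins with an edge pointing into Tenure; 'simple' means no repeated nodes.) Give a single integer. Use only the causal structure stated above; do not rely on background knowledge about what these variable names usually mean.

2

A backdoor path from Tenure to Ability is any simple undirected path whose first edge points into Tenure (i.e. leaves Tenure via a parent).
Parents of Tenure: {Region}.
Enumerating:
  P1: Tenure <- Region -> Income -> Ability
  P2: Tenure <- Region -> Ability
That exhausts the simple backdoor paths. Count: 2.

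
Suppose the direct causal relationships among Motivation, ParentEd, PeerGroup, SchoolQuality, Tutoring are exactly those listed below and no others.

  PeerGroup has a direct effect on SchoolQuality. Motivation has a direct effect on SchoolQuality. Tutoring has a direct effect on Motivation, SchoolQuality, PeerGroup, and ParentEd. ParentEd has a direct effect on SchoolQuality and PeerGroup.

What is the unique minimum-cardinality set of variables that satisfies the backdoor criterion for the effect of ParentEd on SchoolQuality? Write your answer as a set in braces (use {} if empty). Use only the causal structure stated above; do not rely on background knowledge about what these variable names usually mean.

Variables eligible for adjustment (non-descendants of ParentEd, excluding ParentEd and SchoolQuality): {Motivation, Tutoring}.
Backdoor paths from ParentEd to SchoolQuality:
  P1: ParentEd <- Tutoring -> Motivation -> SchoolQuality
  P2: ParentEd <- Tutoring -> PeerGroup -> SchoolQuality
  P3: ParentEd <- Tutoring -> SchoolQuality
The empty set is not sufficient: P1 (ParentEd <- Tutoring -> Motivation -> SchoolQuality) has no collider blocking it and no conditioned non-collider, so it is open.
Try {Tutoring}:
  P1: blocked at fork node Tutoring ∈ conditioning set.
  P2: blocked at fork node Tutoring ∈ conditioning set.
  P3: blocked at fork node Tutoring ∈ conditioning set.
{Tutoring} contains no descendant of ParentEd and blocks every backdoor path.
No other singleton works — e.g. {Motivation} leaves P2 open — so {Tutoring} is the unique smallest valid adjustment set.

{Tutoring}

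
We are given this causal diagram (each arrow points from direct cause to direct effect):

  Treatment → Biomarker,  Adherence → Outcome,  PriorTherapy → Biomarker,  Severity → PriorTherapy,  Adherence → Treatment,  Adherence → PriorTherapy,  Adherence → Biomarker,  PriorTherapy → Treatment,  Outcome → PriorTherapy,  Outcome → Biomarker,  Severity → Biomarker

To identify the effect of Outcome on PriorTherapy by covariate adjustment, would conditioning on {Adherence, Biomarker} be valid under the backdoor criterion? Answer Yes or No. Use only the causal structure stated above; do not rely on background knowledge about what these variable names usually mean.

Backdoor paths from Outcome to PriorTherapy (paths whose first edge points into Outcome):
  P1: Outcome <- Adherence -> PriorTherapy
  P2: Outcome <- Adherence -> Treatment <- PriorTherapy
  P3: Outcome <- Adherence -> Treatment -> Biomarker <- Severity -> PriorTherapy
  P4: Outcome <- Adherence -> Treatment -> Biomarker <- PriorTherapy
  P5: Outcome <- Adherence -> Biomarker <- Severity -> PriorTherapy
  P6: Outcome <- Adherence -> Biomarker <- PriorTherapy
  P7: Outcome <- Adherence -> Biomarker <- Treatment <- PriorTherapy
Condition 1 (no descendant of Outcome in the set): FAILS — Biomarker is a descendant of Outcome.
Condition 2 (every backdoor path blocked by {Adherence, Biomarker}):
  P1: blocked at fork node Adherence ∈ conditioning set.
  P2: blocked at fork node Adherence ∈ conditioning set.
  P3: blocked at fork node Adherence ∈ conditioning set.
  P4: blocked at fork node Adherence ∈ conditioning set.
  P5: blocked at fork node Adherence ∈ conditioning set.
  P6: blocked at fork node Adherence ∈ conditioning set.
  P7: blocked at fork node Adherence ∈ conditioning set.
{Adherence, Biomarker} does not satisfy the backdoor criterion.

No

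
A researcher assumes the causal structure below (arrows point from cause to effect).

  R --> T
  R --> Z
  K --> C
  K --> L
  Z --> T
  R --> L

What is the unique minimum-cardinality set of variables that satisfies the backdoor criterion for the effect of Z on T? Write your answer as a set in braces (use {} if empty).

Variables eligible for adjustment (non-descendants of Z, excluding Z and T): {C, K, L, R}.
Backdoor paths from Z to T:
  P1: Z <- R -> T
The empty set is not sufficient: P1 (Z <- R -> T) has no collider blocking it and no conditioned non-collider, so it is open.
Try {R}:
  P1: blocked at fork node R ∈ conditioning set.
{R} contains no descendant of Z and blocks every backdoor path.
No other singleton works — e.g. {K} leaves P1 open — so {R} is the unique smallest valid adjustment set.

{R}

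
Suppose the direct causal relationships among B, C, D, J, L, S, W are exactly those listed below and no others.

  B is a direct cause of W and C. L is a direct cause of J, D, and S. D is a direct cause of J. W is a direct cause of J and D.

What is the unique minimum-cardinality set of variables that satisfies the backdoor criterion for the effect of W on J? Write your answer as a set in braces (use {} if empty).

Variables eligible for adjustment (non-descendants of W, excluding W and J): {B, C, L, S}.
Backdoor paths from W to J:
  (none)
With no backdoor paths the empty set already satisfies the criterion, and it is trivially minimal.

{}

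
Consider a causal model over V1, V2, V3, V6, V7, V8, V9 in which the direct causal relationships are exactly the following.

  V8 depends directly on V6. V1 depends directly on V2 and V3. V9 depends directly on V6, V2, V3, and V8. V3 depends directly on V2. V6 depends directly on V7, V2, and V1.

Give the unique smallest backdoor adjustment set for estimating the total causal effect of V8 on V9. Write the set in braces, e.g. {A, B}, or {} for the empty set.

Variables eligible for adjustment (non-descendants of V8, excluding V8 and V9): {V1, V2, V3, V6, V7}.
Backdoor paths from V8 to V9:
  P1: V8 <- V6 <- V2 -> V3 -> V9
  P2: V8 <- V6 <- V2 -> V1 <- V3 -> V9
  P3: V8 <- V6 <- V2 -> V9
  P4: V8 <- V6 <- V1 <- V2 -> V3 -> V9
  P5: V8 <- V6 <- V1 <- V2 -> V9
  P6: V8 <- V6 <- V1 <- V3 <- V2 -> V9
  P7: V8 <- V6 <- V1 <- V3 -> V9
  P8: V8 <- V6 -> V9
The empty set is not sufficient: P1 (V8 <- V6 <- V2 -> V3 -> V9) has no collider blocking it and no conditioned non-collider, so it is open.
Try {V6}:
  P1: blocked at chain node V6 ∈ conditioning set.
  P2: blocked at chain node V6 ∈ conditioning set.
  P3: blocked at chain node V6 ∈ conditioning set.
  P4: blocked at chain node V6 ∈ conditioning set.
  P5: blocked at chain node V6 ∈ conditioning set.
  P6: blocked at chain node V6 ∈ conditioning set.
  P7: blocked at chain node V6 ∈ conditioning set.
  P8: blocked at fork node V6 ∈ conditioning set.
{V6} contains no descendant of V8 and blocks every backdoor path.
No other singleton works — e.g. {V2} leaves P7 open — so {V6} is the unique smallest valid adjustment set.

{V6}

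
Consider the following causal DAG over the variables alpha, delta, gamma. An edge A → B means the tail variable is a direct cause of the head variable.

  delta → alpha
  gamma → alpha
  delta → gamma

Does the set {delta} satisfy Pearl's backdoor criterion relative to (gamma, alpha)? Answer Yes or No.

Backdoor paths from gamma to alpha (paths whose first edge points into gamma):
  P1: gamma <- delta -> alpha
Condition 1 (no descendant of gamma in the set): holds — descendants of gamma are {alpha}; none are in {delta}.
Condition 2 (every backdoor path blocked by {delta}):
  P1: blocked at fork node delta ∈ conditioning set.
{delta} satisfies the backdoor criterion.

Yes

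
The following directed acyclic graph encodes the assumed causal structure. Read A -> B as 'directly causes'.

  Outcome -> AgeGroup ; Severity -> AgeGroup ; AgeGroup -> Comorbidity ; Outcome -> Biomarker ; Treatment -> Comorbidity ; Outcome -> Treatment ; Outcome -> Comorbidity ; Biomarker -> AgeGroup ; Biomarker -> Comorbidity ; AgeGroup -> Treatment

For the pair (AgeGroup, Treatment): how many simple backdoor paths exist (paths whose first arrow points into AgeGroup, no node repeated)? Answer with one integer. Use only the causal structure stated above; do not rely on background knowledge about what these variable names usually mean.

A backdoor path from AgeGroup to Treatment is any simple undirected path whose first edge points into AgeGroup (i.e. leaves AgeGroup via a parent).
Parents of AgeGroup: {Biomarker, Outcome, Severity}.
Enumerating:
  P1: AgeGroup <- Outcome -> Biomarker -> Comorbidity <- Treatment
  P2: AgeGroup <- Outcome -> Treatment
  P3: AgeGroup <- Outcome -> Comorbidity <- Treatment
  P4: AgeGroup <- Biomarker <- Outcome -> Treatment
  P5: AgeGroup <- Biomarker <- Outcome -> Comorbidity <- Treatment
  P6: AgeGroup <- Biomarker -> Comorbidity <- Outcome -> Treatment
  P7: AgeGroup <- Biomarker -> Comorbidity <- Treatment
That exhausts the simple backdoor paths. Count: 7.

7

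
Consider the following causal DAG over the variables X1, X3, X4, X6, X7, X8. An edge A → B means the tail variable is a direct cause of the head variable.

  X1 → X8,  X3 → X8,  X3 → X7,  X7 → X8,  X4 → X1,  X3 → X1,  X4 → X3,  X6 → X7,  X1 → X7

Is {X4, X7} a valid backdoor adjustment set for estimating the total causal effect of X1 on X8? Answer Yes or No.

No

Backdoor paths from X1 to X8 (paths whose first edge points into X1):
  P1: X1 <- X4 -> X3 -> X7 -> X8
  P2: X1 <- X4 -> X3 -> X8
  P3: X1 <- X3 -> X7 -> X8
  P4: X1 <- X3 -> X8
Condition 1 (no descendant of X1 in the set): FAILS — X7 is a descendant of X1.
Condition 2 (every backdoor path blocked by {X4, X7}):
  P1: blocked at fork node X4 ∈ conditioning set.
  P2: blocked at fork node X4 ∈ conditioning set.
  P3: blocked at chain node X7 ∈ conditioning set.
  P4: open — no interior node is in the conditioning set.
{X4, X7} does not satisfy the backdoor criterion.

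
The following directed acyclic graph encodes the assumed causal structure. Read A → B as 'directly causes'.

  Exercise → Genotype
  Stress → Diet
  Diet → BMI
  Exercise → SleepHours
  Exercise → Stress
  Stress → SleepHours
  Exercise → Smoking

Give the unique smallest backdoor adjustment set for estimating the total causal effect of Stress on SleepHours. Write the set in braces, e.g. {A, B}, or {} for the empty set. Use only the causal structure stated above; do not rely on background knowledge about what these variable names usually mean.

{Exercise}

Variables eligible for adjustment (non-descendants of Stress, excluding Stress and SleepHours): {Exercise, Genotype, Smoking}.
Backdoor paths from Stress to SleepHours:
  P1: Stress <- Exercise -> SleepHours
The empty set is not sufficient: P1 (Stress <- Exercise -> SleepHours) has no collider blocking it and no conditioned non-collider, so it is open.
Try {Exercise}:
  P1: blocked at fork node Exercise ∈ conditioning set.
{Exercise} contains no descendant of Stress and blocks every backdoor path.
No other singleton works — e.g. {Genotype} leaves P1 open — so {Exercise} is the unique smallest valid adjustment set.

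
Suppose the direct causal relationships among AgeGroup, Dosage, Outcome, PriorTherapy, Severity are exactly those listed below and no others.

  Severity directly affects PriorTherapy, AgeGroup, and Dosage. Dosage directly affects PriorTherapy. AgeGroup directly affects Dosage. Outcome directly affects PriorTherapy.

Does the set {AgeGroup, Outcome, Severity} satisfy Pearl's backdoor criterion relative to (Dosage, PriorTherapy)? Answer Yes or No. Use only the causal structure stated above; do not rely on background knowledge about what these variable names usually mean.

Yes

Backdoor paths from Dosage to PriorTherapy (paths whose first edge points into Dosage):
  P1: Dosage <- Severity -> PriorTherapy
  P2: Dosage <- AgeGroup <- Severity -> PriorTherapy
Condition 1 (no descendant of Dosage in the set): holds — descendants of Dosage are {PriorTherapy}; none are in {AgeGroup, Outcome, Severity}.
Condition 2 (every backdoor path blocked by {AgeGroup, Outcome, Severity}):
  P1: blocked at fork node Severity ∈ conditioning set.
  P2: blocked at chain node AgeGroup ∈ conditioning set.
{AgeGroup, Outcome, Severity} satisfies the backdoor criterion.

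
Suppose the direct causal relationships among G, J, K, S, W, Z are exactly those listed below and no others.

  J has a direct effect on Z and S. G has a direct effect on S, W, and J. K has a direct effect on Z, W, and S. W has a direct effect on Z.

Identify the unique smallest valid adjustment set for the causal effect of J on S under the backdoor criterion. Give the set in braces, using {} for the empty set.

Variables eligible for adjustment (non-descendants of J, excluding J and S): {G, K, W}.
Backdoor paths from J to S:
  P1: J <- G -> W <- K -> S
  P2: J <- G -> W -> Z <- K -> S
  P3: J <- G -> S
The empty set is not sufficient: P3 (J <- G -> S) has no collider blocking it and no conditioned non-collider, so it is open.
Try {G}:
  P1: blocked at fork node G ∈ conditioning set.
  P2: blocked at fork node G ∈ conditioning set.
  P3: blocked at fork node G ∈ conditioning set.
{G} contains no descendant of J and blocks every backdoor path.
No other singleton works — e.g. {K} leaves P3 open — so {G} is the unique smallest valid adjustment set.

{G}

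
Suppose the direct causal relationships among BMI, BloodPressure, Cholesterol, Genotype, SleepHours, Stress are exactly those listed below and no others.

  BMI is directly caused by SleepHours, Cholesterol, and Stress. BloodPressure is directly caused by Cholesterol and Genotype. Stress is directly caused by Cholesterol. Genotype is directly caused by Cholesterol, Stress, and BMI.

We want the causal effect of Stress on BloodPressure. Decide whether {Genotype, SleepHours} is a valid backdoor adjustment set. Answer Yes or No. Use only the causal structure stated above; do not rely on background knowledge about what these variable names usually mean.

Backdoor paths from Stress to BloodPressure (paths whose first edge points into Stress):
  P1: Stress <- Cholesterol -> BMI -> Genotype -> BloodPressure
  P2: Stress <- Cholesterol -> Genotype -> BloodPressure
  P3: Stress <- Cholesterol -> BloodPressure
Condition 1 (no descendant of Stress in the set): FAILS — Genotype is a descendant of Stress.
Condition 2 (every backdoor path blocked by {Genotype, SleepHours}):
  P1: blocked at chain node Genotype ∈ conditioning set.
  P2: blocked at chain node Genotype ∈ conditioning set.
  P3: open — no interior node is in the conditioning set.
{Genotype, SleepHours} does not satisfy the backdoor criterion.

No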